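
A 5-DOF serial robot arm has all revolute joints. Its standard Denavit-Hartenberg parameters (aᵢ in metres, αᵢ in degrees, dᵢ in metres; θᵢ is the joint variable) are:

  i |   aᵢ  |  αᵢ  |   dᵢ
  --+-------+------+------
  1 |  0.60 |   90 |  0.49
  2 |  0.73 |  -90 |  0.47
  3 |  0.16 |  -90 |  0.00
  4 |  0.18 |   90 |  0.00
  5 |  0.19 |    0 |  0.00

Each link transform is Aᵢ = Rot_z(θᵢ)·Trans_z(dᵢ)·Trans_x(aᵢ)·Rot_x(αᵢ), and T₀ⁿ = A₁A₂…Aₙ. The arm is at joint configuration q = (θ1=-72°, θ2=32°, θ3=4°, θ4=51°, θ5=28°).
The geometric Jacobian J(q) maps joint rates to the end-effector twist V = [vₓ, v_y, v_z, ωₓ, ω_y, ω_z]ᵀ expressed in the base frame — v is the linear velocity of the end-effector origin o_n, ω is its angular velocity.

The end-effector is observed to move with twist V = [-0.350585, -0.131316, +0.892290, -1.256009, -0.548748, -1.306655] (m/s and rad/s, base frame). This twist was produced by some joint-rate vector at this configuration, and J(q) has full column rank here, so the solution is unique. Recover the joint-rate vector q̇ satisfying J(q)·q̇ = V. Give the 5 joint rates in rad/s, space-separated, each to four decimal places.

-0.0050 0.5820 -0.6650 -0.7400 -0.8100

o_n = [0.1811, -1.7050, 0.8446]
J₁: ẑ×o_n = [1.7050, 0.1811, -0.0000], ω = ẑ
J2: z=[-0.9511, -0.3090, 0.0000] o=[0.1854, -0.5706, 0.4900] → [-0.1096, 0.3373, 1.0775, -0.9511, -0.3090, 0.0000]
J3: z=[-0.1638, 0.5040, 0.8480] o=[-0.0703, -1.3046, 0.8768] → [0.3233, 0.2079, -0.0612, -0.1638, 0.5040, 0.8480]
J4: z=[0.9305, 0.3645, -0.0370] o=[-0.0178, -1.4299, 0.9614] → [-0.0527, 0.1013, -0.3285, 0.9305, 0.3645, -0.0370]
J5: z=[0.1517, -0.2914, 0.9445] o=[0.0422, -1.5891, 0.9027] → [0.1263, 0.1400, 0.0229, 0.1517, -0.2914, 0.9445]
q̇ = J⁺·V = [-0.0050, 0.5820, -0.6650, -0.7400, -0.8100]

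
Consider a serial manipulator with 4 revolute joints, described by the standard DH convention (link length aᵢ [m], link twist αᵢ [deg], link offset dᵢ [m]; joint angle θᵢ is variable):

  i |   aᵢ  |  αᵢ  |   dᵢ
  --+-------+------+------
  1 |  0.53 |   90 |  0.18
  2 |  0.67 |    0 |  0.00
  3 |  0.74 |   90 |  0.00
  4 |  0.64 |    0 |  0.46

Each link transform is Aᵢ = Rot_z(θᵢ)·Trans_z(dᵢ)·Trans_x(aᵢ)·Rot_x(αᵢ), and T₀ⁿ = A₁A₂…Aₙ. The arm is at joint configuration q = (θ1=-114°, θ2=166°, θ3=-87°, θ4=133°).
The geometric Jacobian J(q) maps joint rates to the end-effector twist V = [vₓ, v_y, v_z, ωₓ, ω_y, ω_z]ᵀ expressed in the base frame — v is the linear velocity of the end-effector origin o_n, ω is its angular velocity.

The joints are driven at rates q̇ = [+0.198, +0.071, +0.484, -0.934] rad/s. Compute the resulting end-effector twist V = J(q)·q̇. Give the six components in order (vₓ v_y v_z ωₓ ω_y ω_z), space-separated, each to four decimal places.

o_n = [-0.5860, -0.1653, 0.5523]
J₁: ẑ×o_n = [0.1653, -0.5860, 0.0000], ω = ẑ
J2: z=[-0.9135, 0.4067, 0.0000] o=[-0.2156, -0.4842, 0.1800] → [0.1514, 0.3401, -0.1406, -0.9135, 0.4067, 0.0000]
J3: z=[-0.9135, 0.4067, 0.0000] o=[0.0488, 0.1097, 0.3421] → [0.0855, 0.1920, 0.5095, -0.9135, 0.4067, 0.0000]
J4: z=[-0.3993, -0.8968, -0.1908] o=[-0.0086, -0.0193, 1.0685] → [0.4351, -0.0959, -0.4595, -0.3993, -0.8968, -0.1908]
V = J·q̇ = [-0.3215, 0.0907, 0.6657, -0.1341, 1.0633, 0.3762]

-0.3215 0.0907 0.6657 -0.1341 1.0633 0.3762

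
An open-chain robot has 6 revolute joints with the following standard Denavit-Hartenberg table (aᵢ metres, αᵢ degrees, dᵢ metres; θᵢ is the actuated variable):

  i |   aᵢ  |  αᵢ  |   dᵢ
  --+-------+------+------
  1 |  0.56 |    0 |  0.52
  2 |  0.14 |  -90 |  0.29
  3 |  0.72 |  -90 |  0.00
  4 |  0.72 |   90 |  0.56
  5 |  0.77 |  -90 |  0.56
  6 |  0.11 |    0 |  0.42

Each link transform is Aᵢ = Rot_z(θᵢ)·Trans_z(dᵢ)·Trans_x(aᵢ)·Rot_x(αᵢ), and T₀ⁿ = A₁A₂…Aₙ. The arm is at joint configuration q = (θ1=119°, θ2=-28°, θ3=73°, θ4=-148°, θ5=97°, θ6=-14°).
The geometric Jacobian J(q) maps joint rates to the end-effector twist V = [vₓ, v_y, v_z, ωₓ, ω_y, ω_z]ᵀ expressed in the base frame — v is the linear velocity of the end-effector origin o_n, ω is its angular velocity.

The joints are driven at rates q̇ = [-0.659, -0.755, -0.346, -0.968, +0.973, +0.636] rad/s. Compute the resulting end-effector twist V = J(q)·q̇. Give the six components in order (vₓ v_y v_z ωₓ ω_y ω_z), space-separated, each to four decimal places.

o_n = [0.1412, -0.6110, 0.1747]
J₁: ẑ×o_n = [0.6110, 0.1412, -0.0000], ω = ẑ
J2: z=[0.0000, 0.0000, 1.0000] o=[-0.2715, 0.4898, 0.5200] → [1.1008, 0.4127, -0.0000, 0.0000, 0.0000, 1.0000]
J3: z=[-0.9998, -0.0175, 0.0000] o=[-0.2739, 0.6298, 0.8100] → [0.0111, -0.6352, 1.2478, -0.9998, -0.0175, 0.0000]
J4: z=[0.0167, -0.9562, -0.2924] o=[-0.2776, 0.8402, 0.1215] → [-0.4752, -0.1233, 0.3763, 0.0167, -0.9562, -0.2924]
J5: z=[0.8506, -0.1401, 0.5068] o=[-0.6466, 0.1196, 0.5416] → [0.4217, 0.7114, -0.5111, 0.8506, -0.1401, 0.5068]
J6: z=[0.5196, 0.3718, -0.7693] o=[-0.1082, -0.6654, 0.5259] → [-0.0886, -0.0095, -0.0644, 0.5196, 0.3718, -0.7693]
V = J·q̇ = [-0.4236, 0.6206, -1.3342, 1.4879, 1.0317, -1.1272]

-0.4236 0.6206 -1.3342 1.4879 1.0317 -1.1272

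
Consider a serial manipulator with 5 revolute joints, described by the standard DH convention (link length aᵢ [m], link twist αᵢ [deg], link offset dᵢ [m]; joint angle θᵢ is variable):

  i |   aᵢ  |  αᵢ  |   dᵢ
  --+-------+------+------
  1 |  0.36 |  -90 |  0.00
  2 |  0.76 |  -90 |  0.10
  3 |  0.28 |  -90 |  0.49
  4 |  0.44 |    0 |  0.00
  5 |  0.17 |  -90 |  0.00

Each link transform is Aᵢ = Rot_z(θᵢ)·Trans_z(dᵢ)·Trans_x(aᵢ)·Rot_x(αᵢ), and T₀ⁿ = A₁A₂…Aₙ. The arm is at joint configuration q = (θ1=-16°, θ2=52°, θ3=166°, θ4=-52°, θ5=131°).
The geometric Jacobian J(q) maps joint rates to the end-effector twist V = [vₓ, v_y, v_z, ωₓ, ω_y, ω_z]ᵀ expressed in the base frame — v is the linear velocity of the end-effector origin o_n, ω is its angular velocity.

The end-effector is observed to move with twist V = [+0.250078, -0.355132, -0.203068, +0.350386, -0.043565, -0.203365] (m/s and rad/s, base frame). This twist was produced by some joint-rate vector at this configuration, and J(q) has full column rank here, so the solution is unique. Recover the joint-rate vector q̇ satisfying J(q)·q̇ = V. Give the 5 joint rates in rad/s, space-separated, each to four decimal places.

o_n = [-0.0579, -0.0262, -0.5653]
J₁: ẑ×o_n = [0.0262, -0.0579, 0.0000], ω = ẑ
J2: z=[0.2756, 0.9613, 0.0000] o=[0.3461, -0.0992, 0.0000] → [-0.5434, 0.1558, 0.4084, 0.2756, 0.9613, 0.0000]
J3: z=[-0.7575, 0.2172, -0.6157] o=[0.8234, -0.1321, -0.5989] → [0.0725, 0.5680, 0.1112, -0.7575, 0.2172, -0.6157]
J4: z=[0.1243, 0.9738, 0.1906] o=[0.2728, -0.0447, -0.6865] → [0.1145, -0.0781, 0.3243, 0.1243, 0.9738, 0.1906]
J5: z=[0.1243, 0.9738, 0.1906] o=[-0.1635, 0.0123, -0.6928] → [0.1315, 0.0043, -0.1076, 0.1243, 0.9738, 0.1906]
q̇ = J⁺·V = [-0.6340, -0.4450, -0.5400, 0.2180, 0.2970]

-0.6340 -0.4450 -0.5400 0.2180 0.2970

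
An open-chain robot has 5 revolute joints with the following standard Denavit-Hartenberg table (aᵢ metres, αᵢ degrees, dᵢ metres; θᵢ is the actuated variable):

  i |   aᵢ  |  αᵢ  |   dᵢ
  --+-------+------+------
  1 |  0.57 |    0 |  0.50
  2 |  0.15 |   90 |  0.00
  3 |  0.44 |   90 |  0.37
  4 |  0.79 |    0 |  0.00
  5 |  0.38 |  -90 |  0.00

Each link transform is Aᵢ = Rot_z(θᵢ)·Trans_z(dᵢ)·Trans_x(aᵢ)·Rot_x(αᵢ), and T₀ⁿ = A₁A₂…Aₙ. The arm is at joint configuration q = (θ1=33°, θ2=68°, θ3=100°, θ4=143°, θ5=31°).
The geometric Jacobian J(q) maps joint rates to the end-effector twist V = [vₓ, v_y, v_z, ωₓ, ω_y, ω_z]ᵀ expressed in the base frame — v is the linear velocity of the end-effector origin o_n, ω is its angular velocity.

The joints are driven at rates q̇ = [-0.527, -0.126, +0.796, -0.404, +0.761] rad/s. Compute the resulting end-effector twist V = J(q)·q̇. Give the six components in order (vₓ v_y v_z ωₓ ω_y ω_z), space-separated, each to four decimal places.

0.4719 -0.3580 0.2538 0.7143 0.4970 -0.5910

o_n = [1.2995, 0.7235, -0.0602]
J₁: ẑ×o_n = [-0.7235, 1.2995, 0.0000], ω = ẑ
J2: z=[0.0000, 0.0000, 1.0000] o=[0.4780, 0.3104, 0.5000] → [-0.4131, 0.8214, 0.0000, 0.0000, 0.0000, 1.0000]
J3: z=[0.9816, 0.1908, 0.0000] o=[0.4494, 0.4577, 0.5000] → [-0.1069, 0.5499, 0.0988, 0.9816, 0.1908, 0.0000]
J4: z=[-0.1879, 0.9667, 0.1736] o=[0.8272, 0.4533, 0.9333] → [-1.0074, -0.1047, -0.5073, -0.1879, 0.9667, 0.1736]
J5: z=[-0.1879, 0.9667, 0.1736] o=[1.2730, 0.6515, 0.3120] → [-0.3723, -0.0653, -0.0391, -0.1879, 0.9667, 0.1736]
V = J·q̇ = [0.4719, -0.3580, 0.2538, 0.7143, 0.4970, -0.5910]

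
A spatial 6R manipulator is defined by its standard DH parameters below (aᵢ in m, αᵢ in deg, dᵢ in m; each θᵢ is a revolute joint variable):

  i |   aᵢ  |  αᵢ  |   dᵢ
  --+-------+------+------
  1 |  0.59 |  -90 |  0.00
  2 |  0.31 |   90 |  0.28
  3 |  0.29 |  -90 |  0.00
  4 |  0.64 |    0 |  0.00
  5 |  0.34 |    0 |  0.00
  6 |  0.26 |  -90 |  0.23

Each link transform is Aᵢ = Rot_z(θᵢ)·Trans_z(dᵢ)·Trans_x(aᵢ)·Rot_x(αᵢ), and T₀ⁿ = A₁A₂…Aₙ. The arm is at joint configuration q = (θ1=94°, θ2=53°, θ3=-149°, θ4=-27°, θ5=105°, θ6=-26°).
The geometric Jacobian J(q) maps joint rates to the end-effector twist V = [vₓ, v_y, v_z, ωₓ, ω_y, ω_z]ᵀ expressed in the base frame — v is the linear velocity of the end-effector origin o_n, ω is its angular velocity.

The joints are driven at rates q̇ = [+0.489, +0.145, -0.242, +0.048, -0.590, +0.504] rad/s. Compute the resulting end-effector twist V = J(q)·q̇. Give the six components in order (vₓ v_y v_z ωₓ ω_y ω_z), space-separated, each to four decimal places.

-0.1412 0.0605 0.3680 -0.1628 -0.2169 0.3590

o_n = [0.4718, 0.1211, 0.2561]
J₁: ẑ×o_n = [-0.1211, 0.4718, 0.0000], ω = ẑ
J2: z=[-0.9976, -0.0698, 0.0000] o=[-0.0412, 0.5886, 0.0000] → [-0.0179, 0.2555, 0.5021, -0.9976, -0.0698, 0.0000]
J3: z=[-0.0557, 0.7967, 0.6018] o=[-0.3335, 0.7551, -0.2476] → [0.7829, 0.5127, -0.6062, -0.0557, 0.7967, 0.6018]
J4: z=[0.8335, 0.3690, -0.4113] o=[-0.1741, 0.6163, -0.0491] → [-0.0911, -0.5200, -0.6511, 0.8335, 0.3690, -0.4113]
J5: z=[0.8335, 0.3690, -0.4113] o=[0.1233, 0.5748, 0.5162] → [-0.2826, 0.0734, -0.5068, 0.8335, 0.3690, -0.4113]
J6: z=[0.8335, 0.3690, -0.4113] o=[0.1807, 0.2761, 0.3644] → [-0.1037, -0.0295, -0.2366, 0.8335, 0.3690, -0.4113]
V = J·q̇ = [-0.1412, 0.0605, 0.3680, -0.1628, -0.2169, 0.3590]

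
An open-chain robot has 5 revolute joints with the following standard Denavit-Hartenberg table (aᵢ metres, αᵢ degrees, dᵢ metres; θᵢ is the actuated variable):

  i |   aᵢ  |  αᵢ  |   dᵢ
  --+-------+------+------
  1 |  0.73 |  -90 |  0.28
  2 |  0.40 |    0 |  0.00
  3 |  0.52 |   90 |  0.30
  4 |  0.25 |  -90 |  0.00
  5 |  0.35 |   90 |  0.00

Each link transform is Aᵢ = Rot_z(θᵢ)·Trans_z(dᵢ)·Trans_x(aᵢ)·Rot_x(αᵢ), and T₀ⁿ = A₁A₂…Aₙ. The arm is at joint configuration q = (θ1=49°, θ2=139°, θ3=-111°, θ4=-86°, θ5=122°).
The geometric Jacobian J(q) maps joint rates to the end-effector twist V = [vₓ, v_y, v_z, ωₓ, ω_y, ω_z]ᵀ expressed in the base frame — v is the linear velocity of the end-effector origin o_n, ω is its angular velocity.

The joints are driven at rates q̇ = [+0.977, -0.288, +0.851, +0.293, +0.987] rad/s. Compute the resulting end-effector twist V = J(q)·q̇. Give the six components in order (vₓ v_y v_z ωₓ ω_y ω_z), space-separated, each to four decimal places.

o_n = [0.3154, 0.7220, -0.4907]
J₁: ẑ×o_n = [-0.7220, 0.3154, 0.0000], ω = ẑ
J2: z=[-0.7547, 0.6561, 0.0000] o=[0.4789, 0.5509, 0.2800] → [-0.5056, -0.5817, -0.0219, -0.7547, 0.6561, 0.0000]
J3: z=[-0.7547, 0.6561, 0.0000] o=[0.2809, 0.3231, 0.0176] → [-0.3335, -0.3836, -0.3238, -0.7547, 0.6561, 0.0000]
J4: z=[0.3080, 0.3543, 0.8829] o=[0.3557, 0.8664, -0.2265] → [0.0339, 0.0458, -0.0302, 0.3080, 0.3543, 0.8829]
J5: z=[0.5252, 0.7105, -0.4683] o=[0.5540, 0.7144, -0.2347] → [-0.1783, 0.2462, 0.1735, 0.5252, 0.7105, -0.4683]
V = J·q̇ = [-1.0097, 0.4057, -0.1068, 0.1837, 1.1744, 0.7735]

-1.0097 0.4057 -0.1068 0.1837 1.1744 0.7735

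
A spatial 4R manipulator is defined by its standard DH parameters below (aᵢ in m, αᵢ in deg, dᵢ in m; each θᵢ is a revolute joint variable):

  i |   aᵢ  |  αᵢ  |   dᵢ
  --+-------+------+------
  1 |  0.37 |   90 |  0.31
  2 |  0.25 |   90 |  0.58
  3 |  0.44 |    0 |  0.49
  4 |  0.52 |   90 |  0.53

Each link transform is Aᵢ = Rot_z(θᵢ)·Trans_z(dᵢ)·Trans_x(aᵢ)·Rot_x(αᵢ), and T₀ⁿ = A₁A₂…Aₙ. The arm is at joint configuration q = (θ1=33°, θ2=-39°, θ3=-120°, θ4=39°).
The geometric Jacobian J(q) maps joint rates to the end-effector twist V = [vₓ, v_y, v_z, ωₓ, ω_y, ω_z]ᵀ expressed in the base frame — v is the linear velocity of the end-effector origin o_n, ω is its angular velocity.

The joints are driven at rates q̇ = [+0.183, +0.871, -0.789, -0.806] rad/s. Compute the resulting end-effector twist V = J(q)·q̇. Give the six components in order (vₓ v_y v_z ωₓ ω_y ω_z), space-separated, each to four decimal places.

o_n = [-0.3268, 0.1629, -0.5528]
J₁: ẑ×o_n = [-0.1629, -0.3268, 0.0000], ω = ẑ
J2: z=[0.5446, -0.8387, 0.0000] o=[0.3103, 0.2015, 0.3100] → [0.7236, 0.4699, -0.5554, 0.5446, -0.8387, 0.0000]
J3: z=[-0.5278, -0.3428, -0.7771] o=[0.7891, -0.1791, 0.1527] → [0.5076, 0.4950, -0.5630, -0.5278, -0.3428, -0.7771]
J4: z=[-0.5278, -0.3428, -0.7771] o=[0.1796, -0.1206, -0.0897] → [0.3791, 0.1492, -0.3232, -0.5278, -0.3428, -0.7771]
V = J·q̇ = [-0.1056, -0.1613, 0.2210, 1.3162, -0.1838, 1.4225]

-0.1056 -0.1613 0.2210 1.3162 -0.1838 1.4225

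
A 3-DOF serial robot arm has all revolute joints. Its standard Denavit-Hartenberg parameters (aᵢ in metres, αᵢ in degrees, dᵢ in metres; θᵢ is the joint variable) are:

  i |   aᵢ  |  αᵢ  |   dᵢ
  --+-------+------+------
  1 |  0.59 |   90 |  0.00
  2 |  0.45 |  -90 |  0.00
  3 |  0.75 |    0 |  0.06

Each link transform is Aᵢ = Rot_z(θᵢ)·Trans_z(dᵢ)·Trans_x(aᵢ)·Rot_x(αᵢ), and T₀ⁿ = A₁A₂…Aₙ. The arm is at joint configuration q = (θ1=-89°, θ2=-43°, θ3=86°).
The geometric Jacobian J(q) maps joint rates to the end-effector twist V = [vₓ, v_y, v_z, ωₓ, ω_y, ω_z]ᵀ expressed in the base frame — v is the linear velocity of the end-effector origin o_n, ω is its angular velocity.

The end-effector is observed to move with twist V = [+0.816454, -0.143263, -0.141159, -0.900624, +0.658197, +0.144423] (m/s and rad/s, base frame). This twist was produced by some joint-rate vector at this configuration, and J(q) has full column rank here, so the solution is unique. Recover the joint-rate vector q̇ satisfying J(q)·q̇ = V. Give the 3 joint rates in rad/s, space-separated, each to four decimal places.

0.8670 0.8890 -0.9880

o_n = [0.7655, -0.9851, -0.2987]
J₁: ẑ×o_n = [0.9851, 0.7655, -0.0000], ω = ẑ
J2: z=[-0.9998, -0.0175, 0.0000] o=[0.0103, -0.5899, 0.0000] → [0.0052, -0.2987, 0.4083, -0.9998, -0.0175, 0.0000]
J3: z=[0.0119, -0.6819, 0.7314] o=[0.0160, -0.9190, -0.3069] → [0.0428, 0.5480, 0.5103, 0.0119, -0.6819, 0.7314]
q̇ = J⁺·V = [0.8670, 0.8890, -0.9880]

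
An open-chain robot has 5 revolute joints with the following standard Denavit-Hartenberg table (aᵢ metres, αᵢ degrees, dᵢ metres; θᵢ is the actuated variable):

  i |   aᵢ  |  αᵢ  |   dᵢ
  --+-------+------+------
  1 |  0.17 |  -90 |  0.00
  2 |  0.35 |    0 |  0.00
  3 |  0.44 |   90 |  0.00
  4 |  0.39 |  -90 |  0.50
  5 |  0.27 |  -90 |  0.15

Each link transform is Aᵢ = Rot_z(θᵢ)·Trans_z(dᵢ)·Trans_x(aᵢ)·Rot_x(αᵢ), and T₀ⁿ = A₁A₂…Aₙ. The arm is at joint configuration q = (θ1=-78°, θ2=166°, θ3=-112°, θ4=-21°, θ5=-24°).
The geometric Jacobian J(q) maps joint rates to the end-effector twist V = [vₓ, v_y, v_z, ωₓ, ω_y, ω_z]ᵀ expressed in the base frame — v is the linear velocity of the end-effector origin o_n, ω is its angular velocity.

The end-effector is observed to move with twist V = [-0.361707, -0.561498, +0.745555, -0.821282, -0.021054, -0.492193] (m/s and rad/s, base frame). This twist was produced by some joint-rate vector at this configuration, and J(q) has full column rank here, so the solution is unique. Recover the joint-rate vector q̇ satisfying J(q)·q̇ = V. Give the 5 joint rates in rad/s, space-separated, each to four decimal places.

-0.3450 -0.7530 -0.1350 -0.2080 0.0860

o_n = [0.1141, -0.9606, -0.6065]
J₁: ẑ×o_n = [0.9606, 0.1141, -0.0000], ω = ẑ
J2: z=[0.9781, 0.2079, 0.0000] o=[0.0353, -0.1663, 0.0000] → [-0.1261, 0.5933, -0.7933, 0.9781, 0.2079, 0.0000]
J3: z=[0.9781, 0.2079, 0.0000] o=[-0.0353, 0.1659, -0.0847] → [-0.1085, 0.5105, -1.1329, 0.9781, 0.2079, 0.0000]
J4: z=[0.1682, -0.7913, 0.5878] o=[0.0185, -0.0871, -0.4406] → [0.6447, 0.0841, -0.0713, 0.1682, -0.7913, 0.5878]
J5: z=[0.9570, -0.0119, -0.2899] o=[0.0104, -0.7211, -0.4413] → [-0.0675, 0.1281, -0.2279, 0.9570, -0.0119, -0.2899]
q̇ = J⁺·V = [-0.3450, -0.7530, -0.1350, -0.2080, 0.0860]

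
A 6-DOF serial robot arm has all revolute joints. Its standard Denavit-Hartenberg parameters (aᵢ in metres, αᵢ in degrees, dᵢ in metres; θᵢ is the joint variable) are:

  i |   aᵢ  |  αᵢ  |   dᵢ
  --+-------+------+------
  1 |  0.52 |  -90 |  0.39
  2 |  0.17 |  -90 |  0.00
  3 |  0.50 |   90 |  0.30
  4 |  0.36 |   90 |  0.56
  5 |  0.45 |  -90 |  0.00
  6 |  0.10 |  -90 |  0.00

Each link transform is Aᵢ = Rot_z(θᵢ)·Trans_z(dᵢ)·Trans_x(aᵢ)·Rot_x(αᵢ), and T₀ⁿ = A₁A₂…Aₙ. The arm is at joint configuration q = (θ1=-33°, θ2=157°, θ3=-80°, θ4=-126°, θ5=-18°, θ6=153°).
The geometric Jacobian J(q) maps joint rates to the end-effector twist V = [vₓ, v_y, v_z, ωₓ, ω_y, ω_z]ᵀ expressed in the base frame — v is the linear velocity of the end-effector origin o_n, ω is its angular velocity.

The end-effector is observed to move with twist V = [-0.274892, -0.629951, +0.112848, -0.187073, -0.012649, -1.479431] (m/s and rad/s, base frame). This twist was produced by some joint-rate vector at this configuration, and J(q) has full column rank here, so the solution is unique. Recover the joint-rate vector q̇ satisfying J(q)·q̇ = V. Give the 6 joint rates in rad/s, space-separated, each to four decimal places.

-0.7650 -0.6760 -0.3380 0.1720 -0.6610 -0.5100

o_n = [0.8348, -0.3044, 0.2157]
J₁: ẑ×o_n = [0.3044, 0.8348, -0.0000], ω = ẑ
J2: z=[0.5446, 0.8387, 0.0000] o=[0.4361, -0.2832, 0.3900] → [-0.1462, 0.0950, -0.3459, 0.5446, 0.8387, 0.0000]
J3: z=[-0.3277, 0.2128, 0.9205] o=[0.3049, -0.1980, 0.3236] → [0.0750, 0.4524, -0.0779, -0.3277, 0.2128, 0.9205]
J4: z=[0.8548, -0.3481, 0.3848] o=[0.4077, 0.3224, 0.5658] → [0.3630, 0.4636, -0.3871, 0.8548, -0.3481, 0.3848]
J5: z=[-0.5181, -0.6135, 0.5960] o=[0.8967, -0.1278, 0.5276] → [0.2966, -0.1985, 0.0535, -0.5181, -0.6135, 0.5960]
J6: z=[0.8219, -0.5501, 0.1482] o=[0.7901, -0.3827, 0.1724] → [-0.0354, -0.0289, 0.0889, 0.8219, -0.5501, 0.1482]
q̇ = J⁺·V = [-0.7650, -0.6760, -0.3380, 0.1720, -0.6610, -0.5100]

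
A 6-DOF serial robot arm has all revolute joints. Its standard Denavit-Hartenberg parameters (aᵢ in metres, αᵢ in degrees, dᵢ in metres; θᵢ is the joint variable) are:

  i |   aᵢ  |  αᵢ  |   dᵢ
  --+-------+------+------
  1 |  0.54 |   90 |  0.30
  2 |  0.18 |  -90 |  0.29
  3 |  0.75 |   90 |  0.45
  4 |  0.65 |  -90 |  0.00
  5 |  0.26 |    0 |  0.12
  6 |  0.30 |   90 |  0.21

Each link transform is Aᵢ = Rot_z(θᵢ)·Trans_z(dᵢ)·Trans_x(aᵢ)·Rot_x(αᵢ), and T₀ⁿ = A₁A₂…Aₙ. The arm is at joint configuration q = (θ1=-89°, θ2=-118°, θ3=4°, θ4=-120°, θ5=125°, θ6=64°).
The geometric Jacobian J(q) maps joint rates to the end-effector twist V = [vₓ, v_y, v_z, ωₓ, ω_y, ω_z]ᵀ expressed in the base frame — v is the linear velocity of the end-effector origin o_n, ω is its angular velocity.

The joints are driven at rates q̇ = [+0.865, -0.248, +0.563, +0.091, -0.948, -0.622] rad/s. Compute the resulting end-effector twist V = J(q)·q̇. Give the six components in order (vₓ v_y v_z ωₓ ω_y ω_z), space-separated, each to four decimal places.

o_n = [-0.0572, -0.1200, -0.7216]
J₁: ẑ×o_n = [0.1200, -0.0572, 0.0000], ω = ẑ
J2: z=[-0.9998, -0.0175, 0.0000] o=[0.0094, -0.5399, 0.3000] → [0.0178, -1.0214, -0.4210, -0.9998, -0.0175, 0.0000]
J3: z=[0.0154, -0.8828, -0.4695] o=[-0.2820, -0.4605, 0.1411] → [0.9214, -0.0923, 0.2038, 0.0154, -0.8828, -0.4695]
J4: z=[-0.9980, 0.0153, -0.0616] o=[-0.2289, -0.5056, -0.7308] → [0.0239, -0.0014, -0.3875, -0.9980, 0.0153, -0.0616]
J5: z=[0.0456, 0.8480, -0.5281] o=[-0.2576, -0.1613, -0.1803] → [-0.4372, -0.0811, -0.1681, 0.0456, 0.8480, -0.5281]
J6: z=[0.0456, 0.8480, -0.5281] o=[-0.0330, -0.1418, -0.3568] → [-0.2978, 0.0294, 0.0215, 0.0456, 0.8480, -0.5281]
V = J·q̇ = [1.2200, 0.2104, 0.3298, 0.0942, -1.8226, 1.4241]

1.2200 0.2104 0.3298 0.0942 -1.8226 1.4241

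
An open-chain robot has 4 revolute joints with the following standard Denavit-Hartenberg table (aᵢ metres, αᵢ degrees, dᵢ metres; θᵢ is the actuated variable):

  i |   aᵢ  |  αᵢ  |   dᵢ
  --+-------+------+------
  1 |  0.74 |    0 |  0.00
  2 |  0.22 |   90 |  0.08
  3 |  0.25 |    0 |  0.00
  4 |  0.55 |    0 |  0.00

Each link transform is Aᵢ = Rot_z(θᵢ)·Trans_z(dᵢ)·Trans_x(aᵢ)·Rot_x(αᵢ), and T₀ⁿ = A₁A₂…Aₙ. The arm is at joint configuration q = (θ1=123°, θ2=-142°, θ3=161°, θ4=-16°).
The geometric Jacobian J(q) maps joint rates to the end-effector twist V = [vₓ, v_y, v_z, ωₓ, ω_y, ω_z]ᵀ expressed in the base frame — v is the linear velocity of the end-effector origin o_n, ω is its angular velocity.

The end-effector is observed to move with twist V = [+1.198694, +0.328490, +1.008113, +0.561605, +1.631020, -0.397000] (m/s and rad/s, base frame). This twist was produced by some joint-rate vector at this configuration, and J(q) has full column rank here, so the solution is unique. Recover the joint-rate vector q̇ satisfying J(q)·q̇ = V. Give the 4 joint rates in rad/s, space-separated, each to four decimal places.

o_n = [-0.8445, 0.7726, 0.4769]
J₁: ẑ×o_n = [-0.7726, -0.8445, 0.0000], ω = ẑ
J2: z=[0.0000, 0.0000, 1.0000] o=[-0.4030, 0.6206, 0.0000] → [-0.1520, -0.4415, 0.0000, 0.0000, 0.0000, 1.0000]
J3: z=[-0.3256, -0.9455, 0.0000] o=[-0.1950, 0.5490, 0.0800] → [-0.3752, 0.1292, -0.6869, -0.3256, -0.9455, 0.0000]
J4: z=[-0.3256, -0.9455, 0.0000] o=[-0.4185, 0.6259, 0.1614] → [-0.2983, 0.1027, -0.4505, -0.3256, -0.9455, 0.0000]
q̇ = J⁺·V = [-0.8840, 0.4870, -0.9770, -0.7480]

-0.8840 0.4870 -0.9770 -0.7480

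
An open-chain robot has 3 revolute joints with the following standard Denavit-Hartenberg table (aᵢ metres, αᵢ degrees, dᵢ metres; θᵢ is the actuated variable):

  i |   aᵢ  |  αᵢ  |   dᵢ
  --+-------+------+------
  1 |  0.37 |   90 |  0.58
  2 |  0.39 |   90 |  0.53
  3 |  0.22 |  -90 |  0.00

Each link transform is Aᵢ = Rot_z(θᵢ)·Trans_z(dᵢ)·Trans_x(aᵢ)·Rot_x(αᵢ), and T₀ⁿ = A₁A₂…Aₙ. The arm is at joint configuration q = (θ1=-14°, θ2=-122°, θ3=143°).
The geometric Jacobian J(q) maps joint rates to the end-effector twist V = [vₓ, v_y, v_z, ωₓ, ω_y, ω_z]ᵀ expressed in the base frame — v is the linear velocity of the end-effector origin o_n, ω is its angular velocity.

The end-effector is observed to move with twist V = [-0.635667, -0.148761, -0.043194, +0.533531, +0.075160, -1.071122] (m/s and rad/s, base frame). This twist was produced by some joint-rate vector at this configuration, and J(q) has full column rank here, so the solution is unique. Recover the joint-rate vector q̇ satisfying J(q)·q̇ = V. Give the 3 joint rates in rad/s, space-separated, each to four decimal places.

-0.7590 -0.2020 -0.5890

o_n = [0.0886, -0.7048, 0.3983]
J₁: ẑ×o_n = [0.7048, 0.0886, -0.0000], ω = ẑ
J2: z=[-0.2419, -0.9703, 0.0000] o=[0.3590, -0.0895, 0.5800] → [0.1763, -0.0440, -0.1136, -0.2419, -0.9703, 0.0000]
J3: z=[-0.8229, 0.2052, 0.5299] o=[0.0303, -0.5538, 0.2493] → [0.1106, 0.1535, 0.1123, -0.8229, 0.2052, 0.5299]
q̇ = J⁺·V = [-0.7590, -0.2020, -0.5890]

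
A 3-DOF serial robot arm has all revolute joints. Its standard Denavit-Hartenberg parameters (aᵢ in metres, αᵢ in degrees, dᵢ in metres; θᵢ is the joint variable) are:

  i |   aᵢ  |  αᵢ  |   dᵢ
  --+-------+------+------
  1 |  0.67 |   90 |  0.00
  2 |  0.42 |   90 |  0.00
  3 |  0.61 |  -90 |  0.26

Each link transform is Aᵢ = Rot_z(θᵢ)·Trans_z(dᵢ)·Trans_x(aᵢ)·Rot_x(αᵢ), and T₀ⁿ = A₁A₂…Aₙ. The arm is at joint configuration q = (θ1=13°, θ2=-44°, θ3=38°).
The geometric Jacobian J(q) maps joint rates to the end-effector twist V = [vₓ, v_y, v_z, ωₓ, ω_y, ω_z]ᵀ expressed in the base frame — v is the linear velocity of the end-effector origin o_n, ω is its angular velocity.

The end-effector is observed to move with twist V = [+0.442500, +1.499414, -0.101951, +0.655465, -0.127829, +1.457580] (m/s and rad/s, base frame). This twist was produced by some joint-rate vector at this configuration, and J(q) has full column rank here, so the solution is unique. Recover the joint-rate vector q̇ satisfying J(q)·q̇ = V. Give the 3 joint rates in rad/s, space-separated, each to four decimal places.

o_n = [1.1926, -0.1101, -0.8127]
J₁: ẑ×o_n = [0.1101, 1.1926, -0.0000], ω = ẑ
J2: z=[0.2250, -0.9744, 0.0000] o=[0.6528, 0.1507, 0.0000] → [0.7919, 0.1828, 0.4673, 0.2250, -0.9744, 0.0000]
J3: z=[-0.6769, -0.1563, -0.7193] o=[0.9472, 0.2187, -0.2918] → [-0.1551, -0.5291, 0.2609, -0.6769, -0.1563, -0.7193]
q̇ = J⁺·V = [0.8260, 0.2720, -0.8780]

0.8260 0.2720 -0.8780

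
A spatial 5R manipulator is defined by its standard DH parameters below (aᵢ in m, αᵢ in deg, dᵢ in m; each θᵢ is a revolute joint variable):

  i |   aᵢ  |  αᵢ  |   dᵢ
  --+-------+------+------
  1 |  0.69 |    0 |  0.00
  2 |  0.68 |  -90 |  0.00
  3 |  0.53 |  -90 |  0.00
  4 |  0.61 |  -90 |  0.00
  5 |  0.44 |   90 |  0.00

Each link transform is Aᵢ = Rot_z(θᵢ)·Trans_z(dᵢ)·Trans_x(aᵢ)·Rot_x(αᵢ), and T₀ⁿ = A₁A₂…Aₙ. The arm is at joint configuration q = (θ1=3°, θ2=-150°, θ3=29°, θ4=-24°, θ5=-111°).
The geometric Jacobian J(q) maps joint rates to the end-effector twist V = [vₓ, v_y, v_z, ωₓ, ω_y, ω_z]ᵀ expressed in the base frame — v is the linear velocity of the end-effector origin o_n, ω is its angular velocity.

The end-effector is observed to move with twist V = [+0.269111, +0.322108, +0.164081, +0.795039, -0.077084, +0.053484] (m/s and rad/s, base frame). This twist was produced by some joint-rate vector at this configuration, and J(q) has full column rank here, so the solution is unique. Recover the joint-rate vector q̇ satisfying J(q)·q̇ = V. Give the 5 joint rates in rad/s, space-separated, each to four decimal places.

o_n = [-0.3059, -0.8294, -0.8166]
J₁: ẑ×o_n = [0.8294, -0.3059, 0.0000], ω = ẑ
J2: z=[0.0000, 0.0000, 1.0000] o=[0.6891, 0.0361, 0.0000] → [0.8655, -0.9949, 0.0000, 0.0000, 0.0000, 1.0000]
J3: z=[0.5446, -0.8387, 0.0000] o=[0.1188, -0.3342, 0.0000] → [0.6848, 0.4447, -0.6258, 0.5446, -0.8387, 0.0000]
J4: z=[0.4066, 0.2640, -0.8746] o=[-0.2700, -0.5867, -0.2569] → [-0.3600, 0.2589, -0.0892, 0.4066, 0.2640, -0.8746]
J5: z=[-0.7959, 0.5724, -0.1972] o=[-0.5436, -1.0602, -0.5271] → [-0.1202, -0.2772, -0.3198, -0.7959, 0.5724, -0.1972]
q̇ = J⁺·V = [0.9050, -0.2420, -0.0660, 0.8360, -0.6170]

0.9050 -0.2420 -0.0660 0.8360 -0.6170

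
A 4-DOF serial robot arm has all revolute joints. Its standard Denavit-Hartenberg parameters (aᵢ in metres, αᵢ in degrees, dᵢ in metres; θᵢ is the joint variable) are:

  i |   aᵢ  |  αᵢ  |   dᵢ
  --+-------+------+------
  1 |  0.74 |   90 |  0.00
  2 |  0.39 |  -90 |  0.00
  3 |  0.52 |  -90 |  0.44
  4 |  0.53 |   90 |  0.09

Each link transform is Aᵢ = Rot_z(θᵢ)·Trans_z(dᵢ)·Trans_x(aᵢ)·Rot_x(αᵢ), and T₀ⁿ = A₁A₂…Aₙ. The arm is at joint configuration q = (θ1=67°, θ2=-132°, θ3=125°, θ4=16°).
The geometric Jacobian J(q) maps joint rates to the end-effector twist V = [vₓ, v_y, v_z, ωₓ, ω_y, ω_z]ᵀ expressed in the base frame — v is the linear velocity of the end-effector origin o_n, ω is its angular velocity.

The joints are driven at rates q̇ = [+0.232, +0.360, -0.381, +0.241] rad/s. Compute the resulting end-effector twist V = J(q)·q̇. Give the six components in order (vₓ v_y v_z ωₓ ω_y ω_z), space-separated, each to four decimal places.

-0.6428 -0.2625 -0.0123 0.3996 -0.3337 0.6336

o_n = [-0.2826, 1.3605, 0.0071]
J₁: ẑ×o_n = [-1.3605, -0.2826, 0.0000], ω = ẑ
J2: z=[0.9205, -0.3907, 0.0000] o=[0.2891, 0.6812, 0.0000] → [-0.0028, -0.0065, 0.4019, 0.9205, -0.3907, 0.0000]
J3: z=[0.2904, 0.6841, -0.6691] o=[0.1872, 0.4410, -0.2898] → [0.8184, 0.2281, 0.5883, 0.2904, 0.6841, -0.6691]
J4: z=[0.7421, 0.2804, 0.6087] o=[0.0008, 1.0921, -0.3626] → [-0.0597, -0.4469, 0.2786, 0.7421, 0.2804, 0.6087]
V = J·q̇ = [-0.6428, -0.2625, -0.0123, 0.3996, -0.3337, 0.6336]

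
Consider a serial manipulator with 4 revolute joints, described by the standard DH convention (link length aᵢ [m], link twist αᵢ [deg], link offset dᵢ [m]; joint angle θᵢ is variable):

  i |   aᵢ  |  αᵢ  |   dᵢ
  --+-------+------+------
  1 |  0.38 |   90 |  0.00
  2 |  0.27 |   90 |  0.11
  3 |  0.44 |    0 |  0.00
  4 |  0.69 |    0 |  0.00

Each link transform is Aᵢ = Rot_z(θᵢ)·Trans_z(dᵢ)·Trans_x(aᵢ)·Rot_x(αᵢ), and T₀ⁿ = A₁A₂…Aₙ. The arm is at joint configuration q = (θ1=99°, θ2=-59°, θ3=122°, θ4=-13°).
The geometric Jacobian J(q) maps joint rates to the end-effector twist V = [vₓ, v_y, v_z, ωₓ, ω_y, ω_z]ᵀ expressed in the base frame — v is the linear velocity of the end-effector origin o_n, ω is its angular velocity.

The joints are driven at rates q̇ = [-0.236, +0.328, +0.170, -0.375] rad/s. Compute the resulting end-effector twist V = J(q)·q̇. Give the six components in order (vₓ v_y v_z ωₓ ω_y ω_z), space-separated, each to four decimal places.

0.1169 -0.2696 -0.0920 0.2965 0.2249 -0.1304

o_n = [1.0773, 0.4574, 0.1610]
J₁: ẑ×o_n = [-0.4574, 1.0773, 0.0000], ω = ẑ
J2: z=[0.9877, 0.1564, 0.0000] o=[-0.0594, 0.3753, 0.0000] → [0.0252, -0.1590, -0.0967, 0.9877, 0.1564, 0.0000]
J3: z=[0.1341, -0.8466, -0.5150] o=[0.0274, 0.5299, -0.2314] → [-0.3695, -0.5933, 0.8791, 0.1341, -0.8466, -0.5150]
J4: z=[0.1341, -0.8466, -0.5150] o=[0.4148, 0.4696, -0.0316] → [-0.1693, -0.3670, 0.5592, 0.1341, -0.8466, -0.5150]
V = J·q̇ = [0.1169, -0.2696, -0.0920, 0.2965, 0.2249, -0.1304]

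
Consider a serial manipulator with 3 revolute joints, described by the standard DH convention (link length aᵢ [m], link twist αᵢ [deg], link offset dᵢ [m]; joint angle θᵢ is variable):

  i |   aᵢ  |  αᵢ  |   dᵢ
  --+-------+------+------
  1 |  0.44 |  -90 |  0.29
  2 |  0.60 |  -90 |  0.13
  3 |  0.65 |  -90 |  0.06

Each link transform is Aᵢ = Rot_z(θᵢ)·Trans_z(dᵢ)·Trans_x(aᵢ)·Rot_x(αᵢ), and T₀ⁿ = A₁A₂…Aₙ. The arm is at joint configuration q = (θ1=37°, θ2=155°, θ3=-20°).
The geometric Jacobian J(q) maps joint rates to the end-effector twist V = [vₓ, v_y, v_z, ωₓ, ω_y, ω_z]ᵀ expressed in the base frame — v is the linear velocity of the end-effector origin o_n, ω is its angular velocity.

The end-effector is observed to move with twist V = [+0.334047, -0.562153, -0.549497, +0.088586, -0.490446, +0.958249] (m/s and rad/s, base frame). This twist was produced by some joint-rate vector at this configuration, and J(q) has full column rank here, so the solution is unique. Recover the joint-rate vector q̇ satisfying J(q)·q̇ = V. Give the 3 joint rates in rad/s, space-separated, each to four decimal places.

o_n = [-0.7573, -0.1295, -0.1673]
J₁: ẑ×o_n = [0.1295, -0.7573, 0.0000], ω = ẑ
J2: z=[-0.6018, 0.7986, 0.0000] o=[0.3514, 0.2648, 0.2900] → [-0.3652, -0.2752, 1.1227, -0.6018, 0.7986, 0.0000]
J3: z=[-0.3375, -0.2543, 0.9063] o=[-0.1611, 0.0414, 0.0364] → [0.2067, -0.6091, -0.0940, -0.3375, -0.2543, 0.9063]
q̇ = J⁺·V = [0.4770, -0.4450, 0.5310]

0.4770 -0.4450 0.5310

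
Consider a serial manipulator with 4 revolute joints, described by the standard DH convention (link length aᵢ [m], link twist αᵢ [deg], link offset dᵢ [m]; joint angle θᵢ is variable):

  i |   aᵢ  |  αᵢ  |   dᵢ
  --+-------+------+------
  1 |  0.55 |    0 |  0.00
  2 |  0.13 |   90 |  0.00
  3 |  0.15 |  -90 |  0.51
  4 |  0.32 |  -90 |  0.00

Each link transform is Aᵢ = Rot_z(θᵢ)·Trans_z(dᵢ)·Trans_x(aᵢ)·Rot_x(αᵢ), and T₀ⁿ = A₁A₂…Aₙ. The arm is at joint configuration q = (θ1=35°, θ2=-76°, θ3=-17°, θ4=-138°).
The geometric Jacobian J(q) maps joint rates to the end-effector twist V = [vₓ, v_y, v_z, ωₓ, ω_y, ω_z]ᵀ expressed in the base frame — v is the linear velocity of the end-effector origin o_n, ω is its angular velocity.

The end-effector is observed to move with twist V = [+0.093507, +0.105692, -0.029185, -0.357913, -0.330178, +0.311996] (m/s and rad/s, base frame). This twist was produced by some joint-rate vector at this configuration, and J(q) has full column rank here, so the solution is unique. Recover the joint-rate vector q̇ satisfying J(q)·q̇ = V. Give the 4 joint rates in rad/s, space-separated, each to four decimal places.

0.5650 -0.0780 0.4840 -0.1830

o_n = [0.0102, -0.2612, 0.0257]
J₁: ẑ×o_n = [0.2612, 0.0102, -0.0000], ω = ẑ
J2: z=[0.0000, 0.0000, 1.0000] o=[0.4505, 0.3155, 0.0000] → [0.5767, -0.4403, 0.0000, 0.0000, 0.0000, 1.0000]
J3: z=[-0.6561, -0.7547, 0.0000] o=[0.5486, 0.2302, 0.0000] → [-0.0194, 0.0168, -0.0840, -0.6561, -0.7547, 0.0000]
J4: z=[0.2207, -0.1918, 0.9563] o=[0.3223, -0.2488, -0.0439] → [-0.0015, -0.3138, -0.0626, 0.2207, -0.1918, 0.9563]
q̇ = J⁺·V = [0.5650, -0.0780, 0.4840, -0.1830]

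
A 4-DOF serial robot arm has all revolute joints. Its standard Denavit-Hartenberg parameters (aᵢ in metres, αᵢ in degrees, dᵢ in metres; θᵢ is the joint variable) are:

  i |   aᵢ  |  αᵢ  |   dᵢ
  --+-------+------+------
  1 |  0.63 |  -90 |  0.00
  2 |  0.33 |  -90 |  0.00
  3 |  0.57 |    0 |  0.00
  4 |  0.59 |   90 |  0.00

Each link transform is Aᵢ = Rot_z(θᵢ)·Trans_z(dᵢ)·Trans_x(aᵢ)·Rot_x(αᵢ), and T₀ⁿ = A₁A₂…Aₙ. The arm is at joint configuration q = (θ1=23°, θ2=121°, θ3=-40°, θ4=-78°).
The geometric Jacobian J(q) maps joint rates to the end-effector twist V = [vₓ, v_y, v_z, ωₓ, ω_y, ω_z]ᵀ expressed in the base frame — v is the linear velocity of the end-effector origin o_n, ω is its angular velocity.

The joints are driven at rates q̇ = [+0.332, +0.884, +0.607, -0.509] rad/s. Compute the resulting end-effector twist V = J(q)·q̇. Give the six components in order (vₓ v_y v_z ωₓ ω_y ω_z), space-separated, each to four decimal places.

o_n = [0.0011, 0.9644, -0.4197]
J₁: ẑ×o_n = [-0.9644, 0.0011, 0.0000], ω = ẑ
J2: z=[-0.3907, 0.9205, 0.0000] o=[0.5799, 0.2462, 0.0000] → [-0.3864, -0.1640, 0.2522, -0.3907, 0.9205, 0.0000]
J3: z=[-0.7890, -0.3349, 0.5150] o=[0.4235, 0.1798, -0.2829] → [-0.3583, -0.3255, -0.7606, -0.7890, -0.3349, 0.5150]
J4: z=[-0.7890, -0.3349, 0.5150] o=[0.0733, 0.4291, -0.6571] → [-0.3552, 0.1501, -0.4465, -0.7890, -0.3349, 0.5150]
V = J·q̇ = [-0.6984, -0.4186, -0.0115, -0.4227, 0.7809, 0.3825]

-0.6984 -0.4186 -0.0115 -0.4227 0.7809 0.3825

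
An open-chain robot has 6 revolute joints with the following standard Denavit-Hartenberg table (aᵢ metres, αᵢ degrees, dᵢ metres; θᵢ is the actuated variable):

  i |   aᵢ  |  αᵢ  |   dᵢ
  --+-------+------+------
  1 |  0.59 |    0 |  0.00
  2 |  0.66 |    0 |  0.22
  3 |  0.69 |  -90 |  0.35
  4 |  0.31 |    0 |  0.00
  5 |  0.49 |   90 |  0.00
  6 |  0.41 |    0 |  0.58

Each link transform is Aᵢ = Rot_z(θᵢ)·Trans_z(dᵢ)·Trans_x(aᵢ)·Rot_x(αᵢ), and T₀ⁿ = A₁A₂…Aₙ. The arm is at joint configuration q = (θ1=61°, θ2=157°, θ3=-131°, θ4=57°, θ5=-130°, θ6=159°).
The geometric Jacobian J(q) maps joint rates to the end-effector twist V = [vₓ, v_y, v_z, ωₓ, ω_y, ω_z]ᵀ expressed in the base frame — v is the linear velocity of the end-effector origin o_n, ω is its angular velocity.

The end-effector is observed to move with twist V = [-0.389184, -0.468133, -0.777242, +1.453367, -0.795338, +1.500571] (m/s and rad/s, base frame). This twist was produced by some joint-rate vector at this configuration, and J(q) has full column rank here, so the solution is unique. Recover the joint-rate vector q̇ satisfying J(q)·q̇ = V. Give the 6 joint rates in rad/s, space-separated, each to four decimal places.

o_n = [-0.3632, 0.4525, 0.5821]
J₁: ẑ×o_n = [-0.4525, -0.3632, 0.0000], ω = ẑ
J2: z=[0.0000, 0.0000, 1.0000] o=[0.2860, 0.5160, 0.0000] → [0.0636, -0.6493, 0.0000, 0.0000, 0.0000, 1.0000]
J3: z=[0.0000, 0.0000, 1.0000] o=[-0.2340, 0.1097, 0.2200] → [-0.3428, -0.1292, 0.0000, 0.0000, 0.0000, 1.0000]
J4: z=[-0.9986, 0.0523, 0.0000] o=[-0.1979, 0.7987, 0.5700] → [0.0006, 0.0121, 0.3545, -0.9986, 0.0523, 0.0000]
J5: z=[-0.9986, 0.0523, 0.0000] o=[-0.1891, 0.9674, 0.3100] → [0.0142, 0.2717, 0.5233, -0.9986, 0.0523, 0.0000]
J6: z=[-0.0500, -0.9550, 0.2924] o=[-0.1816, 1.1104, 0.7786] → [0.3800, -0.0629, -0.1405, -0.0500, -0.9550, 0.2924]
q̇ = J⁺·V = [0.8110, -0.3300, 0.8000, -0.6490, -0.8440, 0.7510]

0.8110 -0.3300 0.8000 -0.6490 -0.8440 0.7510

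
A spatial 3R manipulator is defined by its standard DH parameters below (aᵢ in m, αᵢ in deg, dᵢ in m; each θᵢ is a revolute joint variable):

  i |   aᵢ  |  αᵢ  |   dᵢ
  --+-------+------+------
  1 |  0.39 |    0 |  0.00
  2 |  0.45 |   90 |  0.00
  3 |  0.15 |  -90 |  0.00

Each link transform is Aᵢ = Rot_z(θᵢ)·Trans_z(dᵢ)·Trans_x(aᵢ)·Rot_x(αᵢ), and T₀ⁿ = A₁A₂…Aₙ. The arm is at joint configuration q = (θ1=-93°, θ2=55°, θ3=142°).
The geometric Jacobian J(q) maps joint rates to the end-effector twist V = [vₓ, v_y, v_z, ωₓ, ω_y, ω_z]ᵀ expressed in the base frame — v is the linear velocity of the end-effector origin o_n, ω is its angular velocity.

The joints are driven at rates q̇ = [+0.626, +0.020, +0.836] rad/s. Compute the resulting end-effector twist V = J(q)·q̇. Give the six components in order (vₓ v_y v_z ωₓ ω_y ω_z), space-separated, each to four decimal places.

o_n = [0.2410, -0.5937, 0.0923]
J₁: ẑ×o_n = [0.5937, 0.2410, -0.0000], ω = ẑ
J2: z=[0.0000, 0.0000, 1.0000] o=[-0.0204, -0.3895, 0.0000] → [0.2043, 0.2615, -0.0000, 0.0000, 0.0000, 1.0000]
J3: z=[-0.6157, -0.7880, 0.0000] o=[0.3342, -0.6665, 0.0000] → [-0.0728, 0.0569, -0.1182, -0.6157, -0.7880, 0.0000]
V = J·q̇ = [0.3149, 0.2037, -0.0988, -0.5147, -0.6588, 0.6460]

0.3149 0.2037 -0.0988 -0.5147 -0.6588 0.6460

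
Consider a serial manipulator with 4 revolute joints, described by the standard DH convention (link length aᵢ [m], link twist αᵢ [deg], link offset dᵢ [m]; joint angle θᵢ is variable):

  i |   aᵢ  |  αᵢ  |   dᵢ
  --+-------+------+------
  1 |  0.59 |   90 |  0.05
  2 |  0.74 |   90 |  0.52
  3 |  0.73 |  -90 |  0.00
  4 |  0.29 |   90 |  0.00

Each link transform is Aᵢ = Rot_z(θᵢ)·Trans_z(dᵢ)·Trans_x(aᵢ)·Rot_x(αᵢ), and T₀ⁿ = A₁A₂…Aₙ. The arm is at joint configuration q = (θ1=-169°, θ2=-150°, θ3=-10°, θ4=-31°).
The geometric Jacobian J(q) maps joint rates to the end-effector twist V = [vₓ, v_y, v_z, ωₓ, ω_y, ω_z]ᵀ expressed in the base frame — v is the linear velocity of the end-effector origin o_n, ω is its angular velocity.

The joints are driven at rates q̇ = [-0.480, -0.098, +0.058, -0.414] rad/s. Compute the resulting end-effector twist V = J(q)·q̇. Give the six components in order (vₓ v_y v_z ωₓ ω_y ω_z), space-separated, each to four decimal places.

o_n = [0.8757, 0.5268, -0.6725]
J₁: ẑ×o_n = [-0.5268, 0.8757, 0.0000], ω = ẑ
J2: z=[-0.1908, 0.9816, 0.0000] o=[-0.5792, -0.1126, 0.0500] → [-0.7092, -0.1379, -1.5501, -0.1908, 0.9816, 0.0000]
J3: z=[0.4908, 0.0954, 0.8660] o=[-0.0493, 0.5202, -0.3200] → [-0.0394, 0.9741, -0.0850, 0.4908, 0.0954, 0.8660]
J4: z=[-0.0403, 0.9954, -0.0868] o=[0.5860, 0.5145, -0.6795] → [0.0080, -0.0249, -0.2888, -0.0403, 0.9954, -0.0868]
V = J·q̇ = [0.3168, -0.3400, 0.2666, 0.0638, -0.5028, -0.3938]

0.3168 -0.3400 0.2666 0.0638 -0.5028 -0.3938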